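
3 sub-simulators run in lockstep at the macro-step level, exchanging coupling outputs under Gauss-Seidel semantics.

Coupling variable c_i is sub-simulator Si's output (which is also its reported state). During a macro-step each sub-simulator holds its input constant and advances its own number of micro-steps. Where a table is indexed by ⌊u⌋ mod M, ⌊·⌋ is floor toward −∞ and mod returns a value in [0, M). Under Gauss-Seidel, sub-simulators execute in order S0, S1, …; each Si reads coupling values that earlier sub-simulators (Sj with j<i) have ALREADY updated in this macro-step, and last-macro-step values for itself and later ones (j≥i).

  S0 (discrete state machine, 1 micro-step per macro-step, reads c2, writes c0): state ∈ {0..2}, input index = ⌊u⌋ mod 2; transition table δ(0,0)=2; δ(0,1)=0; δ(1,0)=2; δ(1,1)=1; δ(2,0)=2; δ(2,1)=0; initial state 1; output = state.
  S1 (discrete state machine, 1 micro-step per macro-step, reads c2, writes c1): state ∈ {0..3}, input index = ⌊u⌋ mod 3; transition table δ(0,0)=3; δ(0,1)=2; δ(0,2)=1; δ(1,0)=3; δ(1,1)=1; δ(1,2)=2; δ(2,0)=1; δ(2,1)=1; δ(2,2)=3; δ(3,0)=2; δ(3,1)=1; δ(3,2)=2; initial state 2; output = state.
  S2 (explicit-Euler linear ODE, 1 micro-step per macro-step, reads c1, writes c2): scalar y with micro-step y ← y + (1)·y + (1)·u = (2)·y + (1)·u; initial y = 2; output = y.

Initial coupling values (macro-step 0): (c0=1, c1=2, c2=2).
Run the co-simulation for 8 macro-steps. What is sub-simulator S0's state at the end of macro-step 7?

S0 state at macro-step 7 = 0

macro 1: S0 reads c2=2 → after 1×micro: 2; S1 reads c2=2 → after 1×micro: 3; S2 reads c1=3 → after 1×micro: 7 ⇒ (c0=2, c1=3, c2=7)
macro 2: S0 reads c2=7 → after 1×micro: 0; S1 reads c2=7 → after 1×micro: 1; S2 reads c1=1 → after 1×micro: 15 ⇒ (c0=0, c1=1, c2=15)
macro 3: S0 reads c2=15 → after 1×micro: 0; S1 reads c2=15 → after 1×micro: 3; S2 reads c1=3 → after 1×micro: 33 ⇒ (c0=0, c1=3, c2=33)
macro 4: S0 reads c2=33 → after 1×micro: 0; S1 reads c2=33 → after 1×micro: 2; S2 reads c1=2 → after 1×micro: 68 ⇒ (c0=0, c1=2, c2=68)
macro 5: S0 reads c2=68 → after 1×micro: 2; S1 reads c2=68 → after 1×micro: 3; S2 reads c1=3 → after 1×micro: 139 ⇒ (c0=2, c1=3, c2=139)
macro 6: S0 reads c2=139 → after 1×micro: 0; S1 reads c2=139 → after 1×micro: 1; S2 reads c1=1 → after 1×micro: 279 ⇒ (c0=0, c1=1, c2=279)
macro 7: S0 reads c2=279 → after 1×micro: 0; S1 reads c2=279 → after 1×micro: 3; S2 reads c1=3 → after 1×micro: 561 ⇒ (c0=0, c1=3, c2=561)
macro 8: S0 reads c2=561 → after 1×micro: 0; S1 reads c2=561 → after 1×micro: 2; S2 reads c1=2 → after 1×micro: 1124 ⇒ (c0=0, c1=2, c2=1124)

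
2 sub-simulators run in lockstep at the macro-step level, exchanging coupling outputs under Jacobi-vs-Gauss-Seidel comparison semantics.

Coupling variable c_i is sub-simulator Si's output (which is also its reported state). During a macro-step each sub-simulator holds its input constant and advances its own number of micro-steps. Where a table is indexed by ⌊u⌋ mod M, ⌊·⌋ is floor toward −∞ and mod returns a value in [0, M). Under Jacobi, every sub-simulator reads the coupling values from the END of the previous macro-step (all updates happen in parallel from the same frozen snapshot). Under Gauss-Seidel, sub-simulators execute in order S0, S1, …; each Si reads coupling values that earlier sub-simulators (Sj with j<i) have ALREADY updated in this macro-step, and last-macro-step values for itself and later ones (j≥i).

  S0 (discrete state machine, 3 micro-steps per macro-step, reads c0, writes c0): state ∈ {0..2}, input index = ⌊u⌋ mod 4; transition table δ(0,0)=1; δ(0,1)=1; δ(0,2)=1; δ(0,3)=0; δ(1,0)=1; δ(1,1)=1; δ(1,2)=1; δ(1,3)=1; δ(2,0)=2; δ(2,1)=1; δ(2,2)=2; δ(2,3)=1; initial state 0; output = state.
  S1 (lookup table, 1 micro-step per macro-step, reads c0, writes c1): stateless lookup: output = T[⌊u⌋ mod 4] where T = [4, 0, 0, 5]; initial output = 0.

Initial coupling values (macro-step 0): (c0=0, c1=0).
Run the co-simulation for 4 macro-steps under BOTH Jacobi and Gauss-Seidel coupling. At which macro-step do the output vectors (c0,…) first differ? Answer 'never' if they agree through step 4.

first divergence at macro-step: 1

[Jacobi] macro 1: S0 reads c0=0 → after 3×micro: 1; S1 reads c0=0 → after 1×micro: 4 ⇒ (c0=1, c1=4)
[Jacobi] macro 2: S0 reads c0=1 → after 3×micro: 1; S1 reads c0=1 → after 1×micro: 0 ⇒ (c0=1, c1=0)
[Jacobi] macro 3: S0 reads c0=1 → after 3×micro: 1; S1 reads c0=1 → after 1×micro: 0 ⇒ (c0=1, c1=0)
[Jacobi] macro 4: S0 reads c0=1 → after 3×micro: 1; S1 reads c0=1 → after 1×micro: 0 ⇒ (c0=1, c1=0)
[Gauss-Seidel] macro 1: S0 reads c0=0 → after 3×micro: 1; S1 reads c0=1 → after 1×micro: 0 ⇒ (c0=1, c1=0)
[Gauss-Seidel] macro 2: S0 reads c0=1 → after 3×micro: 1; S1 reads c0=1 → after 1×micro: 0 ⇒ (c0=1, c1=0)
[Gauss-Seidel] macro 3: S0 reads c0=1 → after 3×micro: 1; S1 reads c0=1 → after 1×micro: 0 ⇒ (c0=1, c1=0)
[Gauss-Seidel] macro 4: S0 reads c0=1 → after 3×micro: 1; S1 reads c0=1 → after 1×micro: 0 ⇒ (c0=1, c1=0)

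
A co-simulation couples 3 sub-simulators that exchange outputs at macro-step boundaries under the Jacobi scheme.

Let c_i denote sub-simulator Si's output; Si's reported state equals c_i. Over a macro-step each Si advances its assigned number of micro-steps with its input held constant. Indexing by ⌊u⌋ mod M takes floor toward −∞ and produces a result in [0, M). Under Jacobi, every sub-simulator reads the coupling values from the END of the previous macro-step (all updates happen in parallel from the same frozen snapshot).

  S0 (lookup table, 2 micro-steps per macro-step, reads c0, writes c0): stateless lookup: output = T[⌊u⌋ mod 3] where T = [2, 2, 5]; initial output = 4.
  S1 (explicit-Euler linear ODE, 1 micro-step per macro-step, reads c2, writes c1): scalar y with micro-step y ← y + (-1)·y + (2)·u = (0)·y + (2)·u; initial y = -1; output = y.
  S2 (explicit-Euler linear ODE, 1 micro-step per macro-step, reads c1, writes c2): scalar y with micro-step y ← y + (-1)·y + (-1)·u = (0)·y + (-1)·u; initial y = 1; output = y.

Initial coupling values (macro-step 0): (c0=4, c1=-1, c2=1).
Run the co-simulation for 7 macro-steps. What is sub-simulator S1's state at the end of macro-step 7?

S1 state at macro-step 7 = -16

macro 1: S0 reads c0=4 → after 2×micro: 2; S1 reads c2=1 → after 1×micro: 2; S2 reads c1=-1 → after 1×micro: 1 ⇒ (c0=2, c1=2, c2=1)
macro 2: S0 reads c0=2 → after 2×micro: 5; S1 reads c2=1 → after 1×micro: 2; S2 reads c1=2 → after 1×micro: -2 ⇒ (c0=5, c1=2, c2=-2)
macro 3: S0 reads c0=5 → after 2×micro: 5; S1 reads c2=-2 → after 1×micro: -4; S2 reads c1=2 → after 1×micro: -2 ⇒ (c0=5, c1=-4, c2=-2)
macro 4: S0 reads c0=5 → after 2×micro: 5; S1 reads c2=-2 → after 1×micro: -4; S2 reads c1=-4 → after 1×micro: 4 ⇒ (c0=5, c1=-4, c2=4)
macro 5: S0 reads c0=5 → after 2×micro: 5; S1 reads c2=4 → after 1×micro: 8; S2 reads c1=-4 → after 1×micro: 4 ⇒ (c0=5, c1=8, c2=4)
macro 6: S0 reads c0=5 → after 2×micro: 5; S1 reads c2=4 → after 1×micro: 8; S2 reads c1=8 → after 1×micro: -8 ⇒ (c0=5, c1=8, c2=-8)
macro 7: S0 reads c0=5 → after 2×micro: 5; S1 reads c2=-8 → after 1×micro: -16; S2 reads c1=8 → after 1×micro: -8 ⇒ (c0=5, c1=-16, c2=-8)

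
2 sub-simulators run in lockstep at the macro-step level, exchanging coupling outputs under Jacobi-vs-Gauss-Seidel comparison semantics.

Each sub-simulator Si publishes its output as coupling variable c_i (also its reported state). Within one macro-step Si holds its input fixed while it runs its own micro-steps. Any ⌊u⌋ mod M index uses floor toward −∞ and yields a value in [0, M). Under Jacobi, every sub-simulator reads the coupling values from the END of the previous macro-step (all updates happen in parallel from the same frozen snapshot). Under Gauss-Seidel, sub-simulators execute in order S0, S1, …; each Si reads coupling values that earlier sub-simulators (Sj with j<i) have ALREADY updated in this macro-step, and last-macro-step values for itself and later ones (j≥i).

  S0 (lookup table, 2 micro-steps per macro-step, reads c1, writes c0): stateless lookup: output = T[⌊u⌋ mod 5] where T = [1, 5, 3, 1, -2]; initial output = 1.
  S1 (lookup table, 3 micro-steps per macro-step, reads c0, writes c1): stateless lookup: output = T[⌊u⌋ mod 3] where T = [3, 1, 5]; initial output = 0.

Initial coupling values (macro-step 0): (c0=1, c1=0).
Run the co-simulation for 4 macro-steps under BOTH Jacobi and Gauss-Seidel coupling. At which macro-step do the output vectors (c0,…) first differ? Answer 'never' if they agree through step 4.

[Jacobi] macro 1: S0 reads c1=0 → after 2×micro: 1; S1 reads c0=1 → after 3×micro: 1 ⇒ (c0=1, c1=1)
[Jacobi] macro 2: S0 reads c1=1 → after 2×micro: 5; S1 reads c0=1 → after 3×micro: 1 ⇒ (c0=5, c1=1)
[Jacobi] macro 3: S0 reads c1=1 → after 2×micro: 5; S1 reads c0=5 → after 3×micro: 5 ⇒ (c0=5, c1=5)
[Jacobi] macro 4: S0 reads c1=5 → after 2×micro: 1; S1 reads c0=5 → after 3×micro: 5 ⇒ (c0=1, c1=5)
[Gauss-Seidel] macro 1: S0 reads c1=0 → after 2×micro: 1; S1 reads c0=1 → after 3×micro: 1 ⇒ (c0=1, c1=1)
[Gauss-Seidel] macro 2: S0 reads c1=1 → after 2×micro: 5; S1 reads c0=5 → after 3×micro: 5 ⇒ (c0=5, c1=5)
[Gauss-Seidel] macro 3: S0 reads c1=5 → after 2×micro: 1; S1 reads c0=1 → after 3×micro: 1 ⇒ (c0=1, c1=1)
[Gauss-Seidel] macro 4: S0 reads c1=1 → after 2×micro: 5; S1 reads c0=5 → after 3×micro: 5 ⇒ (c0=5, c1=5)

first divergence at macro-step: 2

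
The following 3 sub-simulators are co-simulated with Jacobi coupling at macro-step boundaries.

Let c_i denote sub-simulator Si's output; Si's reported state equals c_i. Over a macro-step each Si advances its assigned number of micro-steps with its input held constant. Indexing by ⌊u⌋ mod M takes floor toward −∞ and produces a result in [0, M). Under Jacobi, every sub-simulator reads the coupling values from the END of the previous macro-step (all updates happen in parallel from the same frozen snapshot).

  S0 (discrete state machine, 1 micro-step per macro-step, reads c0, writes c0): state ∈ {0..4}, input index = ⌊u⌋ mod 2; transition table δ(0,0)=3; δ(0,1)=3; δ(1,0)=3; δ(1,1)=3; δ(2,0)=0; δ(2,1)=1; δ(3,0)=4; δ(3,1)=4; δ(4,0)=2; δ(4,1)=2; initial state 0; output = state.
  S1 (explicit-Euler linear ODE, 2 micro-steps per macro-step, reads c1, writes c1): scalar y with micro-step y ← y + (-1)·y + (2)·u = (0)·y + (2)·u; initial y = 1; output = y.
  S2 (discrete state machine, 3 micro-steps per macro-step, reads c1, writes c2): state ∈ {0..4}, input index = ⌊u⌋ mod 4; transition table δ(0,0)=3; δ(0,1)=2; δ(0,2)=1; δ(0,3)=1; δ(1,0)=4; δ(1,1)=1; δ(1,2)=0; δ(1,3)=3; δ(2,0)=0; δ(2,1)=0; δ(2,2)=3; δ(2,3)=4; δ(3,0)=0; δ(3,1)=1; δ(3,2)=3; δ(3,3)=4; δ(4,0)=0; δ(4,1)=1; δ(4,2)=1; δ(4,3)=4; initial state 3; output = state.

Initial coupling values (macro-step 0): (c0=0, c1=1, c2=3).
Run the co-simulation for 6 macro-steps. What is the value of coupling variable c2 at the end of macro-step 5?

c2 at macro-step 5 = 3

macro 1: S0 reads c0=0 → after 1×micro: 3; S1 reads c1=1 → after 2×micro: 2; S2 reads c1=1 → after 3×micro: 1 ⇒ (c0=3, c1=2, c2=1)
macro 2: S0 reads c0=3 → after 1×micro: 4; S1 reads c1=2 → after 2×micro: 4; S2 reads c1=2 → after 3×micro: 0 ⇒ (c0=4, c1=4, c2=0)
macro 3: S0 reads c0=4 → after 1×micro: 2; S1 reads c1=4 → after 2×micro: 8; S2 reads c1=4 → after 3×micro: 3 ⇒ (c0=2, c1=8, c2=3)
macro 4: S0 reads c0=2 → after 1×micro: 0; S1 reads c1=8 → after 2×micro: 16; S2 reads c1=8 → after 3×micro: 0 ⇒ (c0=0, c1=16, c2=0)
macro 5: S0 reads c0=0 → after 1×micro: 3; S1 reads c1=16 → after 2×micro: 32; S2 reads c1=16 → after 3×micro: 3 ⇒ (c0=3, c1=32, c2=3)
macro 6: S0 reads c0=3 → after 1×micro: 4; S1 reads c1=32 → after 2×micro: 64; S2 reads c1=32 → after 3×micro: 0 ⇒ (c0=4, c1=64, c2=0)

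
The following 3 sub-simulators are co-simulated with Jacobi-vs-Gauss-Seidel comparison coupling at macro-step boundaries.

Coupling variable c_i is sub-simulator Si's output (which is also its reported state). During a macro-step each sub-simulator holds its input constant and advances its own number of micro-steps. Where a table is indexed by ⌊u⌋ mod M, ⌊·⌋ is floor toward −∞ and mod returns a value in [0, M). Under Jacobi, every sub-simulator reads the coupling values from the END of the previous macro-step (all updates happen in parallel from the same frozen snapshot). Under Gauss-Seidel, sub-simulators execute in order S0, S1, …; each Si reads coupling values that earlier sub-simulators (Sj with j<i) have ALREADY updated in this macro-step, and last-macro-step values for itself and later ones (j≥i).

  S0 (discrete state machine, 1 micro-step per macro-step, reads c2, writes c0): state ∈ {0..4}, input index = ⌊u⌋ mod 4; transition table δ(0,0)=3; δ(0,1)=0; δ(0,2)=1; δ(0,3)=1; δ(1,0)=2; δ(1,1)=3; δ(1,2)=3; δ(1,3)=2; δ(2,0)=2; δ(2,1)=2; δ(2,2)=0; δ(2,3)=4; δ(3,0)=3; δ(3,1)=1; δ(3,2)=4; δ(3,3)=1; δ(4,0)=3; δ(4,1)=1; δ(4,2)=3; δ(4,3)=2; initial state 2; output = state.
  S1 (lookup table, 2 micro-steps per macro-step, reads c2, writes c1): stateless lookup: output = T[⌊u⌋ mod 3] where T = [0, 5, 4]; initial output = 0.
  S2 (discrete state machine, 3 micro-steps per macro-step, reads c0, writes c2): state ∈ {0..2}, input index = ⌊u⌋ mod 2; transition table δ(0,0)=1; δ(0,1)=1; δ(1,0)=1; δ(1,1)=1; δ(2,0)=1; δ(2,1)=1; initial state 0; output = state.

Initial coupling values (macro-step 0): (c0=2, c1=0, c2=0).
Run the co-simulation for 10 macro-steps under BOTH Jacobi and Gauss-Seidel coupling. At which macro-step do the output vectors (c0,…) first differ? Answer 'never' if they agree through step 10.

first divergence at macro-step: never

[Jacobi] macro 1: S0 reads c2=0 → after 1×micro: 2; S1 reads c2=0 → after 2×micro: 0; S2 reads c0=2 → after 3×micro: 1 ⇒ (c0=2, c1=0, c2=1)
[Jacobi] macro 2: S0 reads c2=1 → after 1×micro: 2; S1 reads c2=1 → after 2×micro: 5; S2 reads c0=2 → after 3×micro: 1 ⇒ (c0=2, c1=5, c2=1)
[Jacobi] macro 3: S0 reads c2=1 → after 1×micro: 2; S1 reads c2=1 → after 2×micro: 5; S2 reads c0=2 → after 3×micro: 1 ⇒ (c0=2, c1=5, c2=1)
[Jacobi] macro 4: S0 reads c2=1 → after 1×micro: 2; S1 reads c2=1 → after 2×micro: 5; S2 reads c0=2 → after 3×micro: 1 ⇒ (c0=2, c1=5, c2=1)
[Jacobi] macro 5: S0 reads c2=1 → after 1×micro: 2; S1 reads c2=1 → after 2×micro: 5; S2 reads c0=2 → after 3×micro: 1 ⇒ (c0=2, c1=5, c2=1)
[Jacobi] macro 6: S0 reads c2=1 → after 1×micro: 2; S1 reads c2=1 → after 2×micro: 5; S2 reads c0=2 → after 3×micro: 1 ⇒ (c0=2, c1=5, c2=1)
[Jacobi] macro 7: S0 reads c2=1 → after 1×micro: 2; S1 reads c2=1 → after 2×micro: 5; S2 reads c0=2 → after 3×micro: 1 ⇒ (c0=2, c1=5, c2=1)
[Jacobi] macro 8: S0 reads c2=1 → after 1×micro: 2; S1 reads c2=1 → after 2×micro: 5; S2 reads c0=2 → after 3×micro: 1 ⇒ (c0=2, c1=5, c2=1)
[Jacobi] macro 9: S0 reads c2=1 → after 1×micro: 2; S1 reads c2=1 → after 2×micro: 5; S2 reads c0=2 → after 3×micro: 1 ⇒ (c0=2, c1=5, c2=1)
[Jacobi] macro 10: S0 reads c2=1 → after 1×micro: 2; S1 reads c2=1 → after 2×micro: 5; S2 reads c0=2 → after 3×micro: 1 ⇒ (c0=2, c1=5, c2=1)
[Gauss-Seidel] macro 1: S0 reads c2=0 → after 1×micro: 2; S1 reads c2=0 → after 2×micro: 0; S2 reads c0=2 → after 3×micro: 1 ⇒ (c0=2, c1=0, c2=1)
[Gauss-Seidel] macro 2: S0 reads c2=1 → after 1×micro: 2; S1 reads c2=1 → after 2×micro: 5; S2 reads c0=2 → after 3×micro: 1 ⇒ (c0=2, c1=5, c2=1)
[Gauss-Seidel] macro 3: S0 reads c2=1 → after 1×micro: 2; S1 reads c2=1 → after 2×micro: 5; S2 reads c0=2 → after 3×micro: 1 ⇒ (c0=2, c1=5, c2=1)
[Gauss-Seidel] macro 4: S0 reads c2=1 → after 1×micro: 2; S1 reads c2=1 → after 2×micro: 5; S2 reads c0=2 → after 3×micro: 1 ⇒ (c0=2, c1=5, c2=1)
[Gauss-Seidel] macro 5: S0 reads c2=1 → after 1×micro: 2; S1 reads c2=1 → after 2×micro: 5; S2 reads c0=2 → after 3×micro: 1 ⇒ (c0=2, c1=5, c2=1)
[Gauss-Seidel] macro 6: S0 reads c2=1 → after 1×micro: 2; S1 reads c2=1 → after 2×micro: 5; S2 reads c0=2 → after 3×micro: 1 ⇒ (c0=2, c1=5, c2=1)
[Gauss-Seidel] macro 7: S0 reads c2=1 → after 1×micro: 2; S1 reads c2=1 → after 2×micro: 5; S2 reads c0=2 → after 3×micro: 1 ⇒ (c0=2, c1=5, c2=1)
[Gauss-Seidel] macro 8: S0 reads c2=1 → after 1×micro: 2; S1 reads c2=1 → after 2×micro: 5; S2 reads c0=2 → after 3×micro: 1 ⇒ (c0=2, c1=5, c2=1)
[Gauss-Seidel] macro 9: S0 reads c2=1 → after 1×micro: 2; S1 reads c2=1 → after 2×micro: 5; S2 reads c0=2 → after 3×micro: 1 ⇒ (c0=2, c1=5, c2=1)
[Gauss-Seidel] macro 10: S0 reads c2=1 → after 1×micro: 2; S1 reads c2=1 → after 2×micro: 5; S2 reads c0=2 → after 3×micro: 1 ⇒ (c0=2, c1=5, c2=1)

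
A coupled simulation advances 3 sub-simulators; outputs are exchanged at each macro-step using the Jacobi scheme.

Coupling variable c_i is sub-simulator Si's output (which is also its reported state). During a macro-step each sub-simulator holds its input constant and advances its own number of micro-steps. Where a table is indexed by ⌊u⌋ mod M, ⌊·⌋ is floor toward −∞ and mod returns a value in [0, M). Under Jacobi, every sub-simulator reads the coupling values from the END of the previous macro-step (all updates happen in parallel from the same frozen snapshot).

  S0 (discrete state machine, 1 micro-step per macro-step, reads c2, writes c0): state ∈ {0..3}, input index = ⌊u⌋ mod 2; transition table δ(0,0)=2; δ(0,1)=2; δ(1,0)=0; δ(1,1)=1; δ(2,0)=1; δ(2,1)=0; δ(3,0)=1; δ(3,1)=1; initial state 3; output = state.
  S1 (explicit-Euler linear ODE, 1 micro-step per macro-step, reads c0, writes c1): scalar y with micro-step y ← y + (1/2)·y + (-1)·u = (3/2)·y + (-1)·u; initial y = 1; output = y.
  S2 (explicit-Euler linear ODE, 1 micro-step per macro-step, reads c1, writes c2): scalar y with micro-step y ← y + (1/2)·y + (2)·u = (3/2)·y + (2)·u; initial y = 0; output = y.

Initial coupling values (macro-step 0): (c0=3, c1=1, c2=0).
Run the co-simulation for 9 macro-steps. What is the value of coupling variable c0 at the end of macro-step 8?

c0 at macro-step 8 = 2

macro 1: S0 reads c2=0 → after 1×micro: 1; S1 reads c0=3 → after 1×micro: -3/2; S2 reads c1=1 → after 1×micro: 2 ⇒ (c0=1, c1=-3/2, c2=2)
macro 2: S0 reads c2=2 → after 1×micro: 0; S1 reads c0=1 → after 1×micro: -13/4; S2 reads c1=-3/2 → after 1×micro: 0 ⇒ (c0=0, c1=-13/4, c2=0)
macro 3: S0 reads c2=0 → after 1×micro: 2; S1 reads c0=0 → after 1×micro: -39/8; S2 reads c1=-13/4 → after 1×micro: -13/2 ⇒ (c0=2, c1=-39/8, c2=-13/2)
macro 4: S0 reads c2=-13/2 → after 1×micro: 0; S1 reads c0=2 → after 1×micro: -149/16; S2 reads c1=-39/8 → after 1×micro: -39/2 ⇒ (c0=0, c1=-149/16, c2=-39/2)
macro 5: S0 reads c2=-39/2 → after 1×micro: 2; S1 reads c0=0 → after 1×micro: -447/32; S2 reads c1=-149/16 → after 1×micro: -383/8 ⇒ (c0=2, c1=-447/32, c2=-383/8)
macro 6: S0 reads c2=-383/8 → after 1×micro: 1; S1 reads c0=2 → after 1×micro: -1469/64; S2 reads c1=-447/32 → after 1×micro: -399/4 ⇒ (c0=1, c1=-1469/64, c2=-399/4)
macro 7: S0 reads c2=-399/4 → after 1×micro: 0; S1 reads c0=1 → after 1×micro: -4535/128; S2 reads c1=-1469/64 → after 1×micro: -6257/32 ⇒ (c0=0, c1=-4535/128, c2=-6257/32)
macro 8: S0 reads c2=-6257/32 → after 1×micro: 2; S1 reads c0=0 → after 1×micro: -13605/256; S2 reads c1=-4535/128 → after 1×micro: -11653/32 ⇒ (c0=2, c1=-13605/256, c2=-11653/32)
macro 9: S0 reads c2=-11653/32 → after 1×micro: 0; S1 reads c0=2 → after 1×micro: -41839/512; S2 reads c1=-13605/256 → after 1×micro: -83523/128 ⇒ (c0=0, c1=-41839/512, c2=-83523/128)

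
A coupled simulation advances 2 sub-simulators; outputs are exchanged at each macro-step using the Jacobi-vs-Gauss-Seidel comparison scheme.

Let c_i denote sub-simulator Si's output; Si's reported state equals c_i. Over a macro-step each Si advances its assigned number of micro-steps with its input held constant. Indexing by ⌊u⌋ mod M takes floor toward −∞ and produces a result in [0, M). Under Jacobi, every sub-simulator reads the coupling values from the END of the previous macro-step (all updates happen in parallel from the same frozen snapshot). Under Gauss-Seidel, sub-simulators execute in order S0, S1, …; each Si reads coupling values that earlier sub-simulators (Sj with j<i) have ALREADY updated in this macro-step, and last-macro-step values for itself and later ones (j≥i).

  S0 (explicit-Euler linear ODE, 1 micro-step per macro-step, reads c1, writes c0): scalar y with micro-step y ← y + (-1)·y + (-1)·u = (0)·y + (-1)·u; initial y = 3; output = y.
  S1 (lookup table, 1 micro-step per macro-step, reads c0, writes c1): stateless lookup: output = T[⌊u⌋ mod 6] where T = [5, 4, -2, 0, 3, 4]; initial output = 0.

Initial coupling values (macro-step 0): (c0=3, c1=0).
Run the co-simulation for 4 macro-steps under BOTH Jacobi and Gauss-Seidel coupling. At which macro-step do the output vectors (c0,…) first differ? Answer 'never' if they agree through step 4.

[Jacobi] macro 1: S0 reads c1=0 → after 1×micro: 0; S1 reads c0=3 → after 1×micro: 0 ⇒ (c0=0, c1=0)
[Jacobi] macro 2: S0 reads c1=0 → after 1×micro: 0; S1 reads c0=0 → after 1×micro: 5 ⇒ (c0=0, c1=5)
[Jacobi] macro 3: S0 reads c1=5 → after 1×micro: -5; S1 reads c0=0 → after 1×micro: 5 ⇒ (c0=-5, c1=5)
[Jacobi] macro 4: S0 reads c1=5 → after 1×micro: -5; S1 reads c0=-5 → after 1×micro: 4 ⇒ (c0=-5, c1=4)
[Gauss-Seidel] macro 1: S0 reads c1=0 → after 1×micro: 0; S1 reads c0=0 → after 1×micro: 5 ⇒ (c0=0, c1=5)
[Gauss-Seidel] macro 2: S0 reads c1=5 → after 1×micro: -5; S1 reads c0=-5 → after 1×micro: 4 ⇒ (c0=-5, c1=4)
[Gauss-Seidel] macro 3: S0 reads c1=4 → after 1×micro: -4; S1 reads c0=-4 → after 1×micro: -2 ⇒ (c0=-4, c1=-2)
[Gauss-Seidel] macro 4: S0 reads c1=-2 → after 1×micro: 2; S1 reads c0=2 → after 1×micro: -2 ⇒ (c0=2, c1=-2)

first divergence at macro-step: 1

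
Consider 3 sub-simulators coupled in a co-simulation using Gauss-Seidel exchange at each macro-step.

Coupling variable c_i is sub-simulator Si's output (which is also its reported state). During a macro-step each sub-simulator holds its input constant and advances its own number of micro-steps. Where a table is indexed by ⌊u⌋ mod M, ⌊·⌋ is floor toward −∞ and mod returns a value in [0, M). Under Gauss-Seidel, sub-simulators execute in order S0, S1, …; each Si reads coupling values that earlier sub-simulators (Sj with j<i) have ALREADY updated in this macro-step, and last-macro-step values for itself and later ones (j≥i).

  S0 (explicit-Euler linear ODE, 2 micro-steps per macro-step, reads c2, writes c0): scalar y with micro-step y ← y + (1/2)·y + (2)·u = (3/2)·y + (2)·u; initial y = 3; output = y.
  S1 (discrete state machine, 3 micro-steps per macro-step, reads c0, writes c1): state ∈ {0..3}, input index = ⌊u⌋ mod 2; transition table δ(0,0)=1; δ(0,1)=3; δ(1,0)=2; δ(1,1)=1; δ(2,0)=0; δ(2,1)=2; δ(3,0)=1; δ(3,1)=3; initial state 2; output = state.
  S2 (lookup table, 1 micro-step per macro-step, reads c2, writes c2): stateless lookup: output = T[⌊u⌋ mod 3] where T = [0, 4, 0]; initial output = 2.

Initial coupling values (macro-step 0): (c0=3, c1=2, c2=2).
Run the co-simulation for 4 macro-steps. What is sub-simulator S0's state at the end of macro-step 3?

macro 1: S0 reads c2=2 → after 2×micro: 67/4; S1 reads c0=67/4 → after 3×micro: 2; S2 reads c2=2 → after 1×micro: 0 ⇒ (c0=67/4, c1=2, c2=0)
macro 2: S0 reads c2=0 → after 2×micro: 603/16; S1 reads c0=603/16 → after 3×micro: 2; S2 reads c2=0 → after 1×micro: 0 ⇒ (c0=603/16, c1=2, c2=0)
macro 3: S0 reads c2=0 → after 2×micro: 5427/64; S1 reads c0=5427/64 → after 3×micro: 2; S2 reads c2=0 → after 1×micro: 0 ⇒ (c0=5427/64, c1=2, c2=0)
macro 4: S0 reads c2=0 → after 2×micro: 48843/256; S1 reads c0=48843/256 → after 3×micro: 2; S2 reads c2=0 → after 1×micro: 0 ⇒ (c0=48843/256, c1=2, c2=0)

S0 state at macro-step 3 = 5427/64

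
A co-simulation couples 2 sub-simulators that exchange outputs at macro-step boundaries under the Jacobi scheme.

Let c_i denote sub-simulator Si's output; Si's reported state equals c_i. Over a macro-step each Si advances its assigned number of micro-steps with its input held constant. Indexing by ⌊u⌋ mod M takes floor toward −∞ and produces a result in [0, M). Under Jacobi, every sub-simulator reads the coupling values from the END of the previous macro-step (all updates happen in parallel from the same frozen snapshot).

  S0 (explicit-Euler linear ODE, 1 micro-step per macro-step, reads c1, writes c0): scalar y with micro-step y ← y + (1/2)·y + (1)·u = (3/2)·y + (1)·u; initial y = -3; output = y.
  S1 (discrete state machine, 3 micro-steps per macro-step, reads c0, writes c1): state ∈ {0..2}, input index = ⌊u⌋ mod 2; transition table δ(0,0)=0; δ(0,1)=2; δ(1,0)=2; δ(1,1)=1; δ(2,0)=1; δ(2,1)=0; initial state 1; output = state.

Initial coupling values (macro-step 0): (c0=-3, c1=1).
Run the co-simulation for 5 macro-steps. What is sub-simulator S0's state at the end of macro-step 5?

S0 state at macro-step 5 = -251/32

macro 1: S0 reads c1=1 → after 1×micro: -7/2; S1 reads c0=-3 → after 3×micro: 1 ⇒ (c0=-7/2, c1=1)
macro 2: S0 reads c1=1 → after 1×micro: -17/4; S1 reads c0=-7/2 → after 3×micro: 2 ⇒ (c0=-17/4, c1=2)
macro 3: S0 reads c1=2 → after 1×micro: -35/8; S1 reads c0=-17/4 → after 3×micro: 0 ⇒ (c0=-35/8, c1=0)
macro 4: S0 reads c1=0 → after 1×micro: -105/16; S1 reads c0=-35/8 → after 3×micro: 2 ⇒ (c0=-105/16, c1=2)
macro 5: S0 reads c1=2 → after 1×micro: -251/32; S1 reads c0=-105/16 → after 3×micro: 0 ⇒ (c0=-251/32, c1=0)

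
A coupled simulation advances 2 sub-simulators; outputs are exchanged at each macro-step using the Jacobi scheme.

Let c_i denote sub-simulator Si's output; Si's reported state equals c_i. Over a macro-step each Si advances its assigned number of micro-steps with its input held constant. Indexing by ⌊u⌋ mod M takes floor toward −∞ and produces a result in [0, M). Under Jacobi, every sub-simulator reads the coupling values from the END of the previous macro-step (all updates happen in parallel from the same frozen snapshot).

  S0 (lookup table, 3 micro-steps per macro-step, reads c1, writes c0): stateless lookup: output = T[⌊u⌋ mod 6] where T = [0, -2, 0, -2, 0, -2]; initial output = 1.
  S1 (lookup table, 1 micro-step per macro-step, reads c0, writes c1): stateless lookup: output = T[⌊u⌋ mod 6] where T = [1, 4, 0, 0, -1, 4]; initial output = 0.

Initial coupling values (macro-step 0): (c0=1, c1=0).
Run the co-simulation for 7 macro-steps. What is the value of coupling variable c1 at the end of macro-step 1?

macro 1: S0 reads c1=0 → after 3×micro: 0; S1 reads c0=1 → after 1×micro: 4 ⇒ (c0=0, c1=4)
macro 2: S0 reads c1=4 → after 3×micro: 0; S1 reads c0=0 → after 1×micro: 1 ⇒ (c0=0, c1=1)
macro 3: S0 reads c1=1 → after 3×micro: -2; S1 reads c0=0 → after 1×micro: 1 ⇒ (c0=-2, c1=1)
macro 4: S0 reads c1=1 → after 3×micro: -2; S1 reads c0=-2 → after 1×micro: -1 ⇒ (c0=-2, c1=-1)
macro 5: S0 reads c1=-1 → after 3×micro: -2; S1 reads c0=-2 → after 1×micro: -1 ⇒ (c0=-2, c1=-1)
macro 6: S0 reads c1=-1 → after 3×micro: -2; S1 reads c0=-2 → after 1×micro: -1 ⇒ (c0=-2, c1=-1)
macro 7: S0 reads c1=-1 → after 3×micro: -2; S1 reads c0=-2 → after 1×micro: -1 ⇒ (c0=-2, c1=-1)

c1 at macro-step 1 = 4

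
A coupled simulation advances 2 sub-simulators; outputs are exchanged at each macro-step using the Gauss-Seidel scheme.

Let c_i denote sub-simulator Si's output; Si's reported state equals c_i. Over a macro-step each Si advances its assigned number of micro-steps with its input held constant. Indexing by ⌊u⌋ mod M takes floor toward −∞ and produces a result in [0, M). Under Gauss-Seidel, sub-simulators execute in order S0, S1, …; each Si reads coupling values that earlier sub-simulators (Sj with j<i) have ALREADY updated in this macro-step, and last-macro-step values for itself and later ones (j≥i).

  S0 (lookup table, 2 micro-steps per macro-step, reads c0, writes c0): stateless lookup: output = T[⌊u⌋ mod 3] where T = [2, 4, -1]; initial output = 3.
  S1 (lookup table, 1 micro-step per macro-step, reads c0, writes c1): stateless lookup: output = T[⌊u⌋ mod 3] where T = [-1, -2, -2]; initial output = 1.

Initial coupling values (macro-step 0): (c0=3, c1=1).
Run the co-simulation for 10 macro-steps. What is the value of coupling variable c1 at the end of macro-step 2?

c1 at macro-step 2 = -2

macro 1: S0 reads c0=3 → after 2×micro: 2; S1 reads c0=2 → after 1×micro: -2 ⇒ (c0=2, c1=-2)
macro 2: S0 reads c0=2 → after 2×micro: -1; S1 reads c0=-1 → after 1×micro: -2 ⇒ (c0=-1, c1=-2)
macro 3: S0 reads c0=-1 → after 2×micro: -1; S1 reads c0=-1 → after 1×micro: -2 ⇒ (c0=-1, c1=-2)
macro 4: S0 reads c0=-1 → after 2×micro: -1; S1 reads c0=-1 → after 1×micro: -2 ⇒ (c0=-1, c1=-2)
macro 5: S0 reads c0=-1 → after 2×micro: -1; S1 reads c0=-1 → after 1×micro: -2 ⇒ (c0=-1, c1=-2)
macro 6: S0 reads c0=-1 → after 2×micro: -1; S1 reads c0=-1 → after 1×micro: -2 ⇒ (c0=-1, c1=-2)
macro 7: S0 reads c0=-1 → after 2×micro: -1; S1 reads c0=-1 → after 1×micro: -2 ⇒ (c0=-1, c1=-2)
macro 8: S0 reads c0=-1 → after 2×micro: -1; S1 reads c0=-1 → after 1×micro: -2 ⇒ (c0=-1, c1=-2)
macro 9: S0 reads c0=-1 → after 2×micro: -1; S1 reads c0=-1 → after 1×micro: -2 ⇒ (c0=-1, c1=-2)
macro 10: S0 reads c0=-1 → after 2×micro: -1; S1 reads c0=-1 → after 1×micro: -2 ⇒ (c0=-1, c1=-2)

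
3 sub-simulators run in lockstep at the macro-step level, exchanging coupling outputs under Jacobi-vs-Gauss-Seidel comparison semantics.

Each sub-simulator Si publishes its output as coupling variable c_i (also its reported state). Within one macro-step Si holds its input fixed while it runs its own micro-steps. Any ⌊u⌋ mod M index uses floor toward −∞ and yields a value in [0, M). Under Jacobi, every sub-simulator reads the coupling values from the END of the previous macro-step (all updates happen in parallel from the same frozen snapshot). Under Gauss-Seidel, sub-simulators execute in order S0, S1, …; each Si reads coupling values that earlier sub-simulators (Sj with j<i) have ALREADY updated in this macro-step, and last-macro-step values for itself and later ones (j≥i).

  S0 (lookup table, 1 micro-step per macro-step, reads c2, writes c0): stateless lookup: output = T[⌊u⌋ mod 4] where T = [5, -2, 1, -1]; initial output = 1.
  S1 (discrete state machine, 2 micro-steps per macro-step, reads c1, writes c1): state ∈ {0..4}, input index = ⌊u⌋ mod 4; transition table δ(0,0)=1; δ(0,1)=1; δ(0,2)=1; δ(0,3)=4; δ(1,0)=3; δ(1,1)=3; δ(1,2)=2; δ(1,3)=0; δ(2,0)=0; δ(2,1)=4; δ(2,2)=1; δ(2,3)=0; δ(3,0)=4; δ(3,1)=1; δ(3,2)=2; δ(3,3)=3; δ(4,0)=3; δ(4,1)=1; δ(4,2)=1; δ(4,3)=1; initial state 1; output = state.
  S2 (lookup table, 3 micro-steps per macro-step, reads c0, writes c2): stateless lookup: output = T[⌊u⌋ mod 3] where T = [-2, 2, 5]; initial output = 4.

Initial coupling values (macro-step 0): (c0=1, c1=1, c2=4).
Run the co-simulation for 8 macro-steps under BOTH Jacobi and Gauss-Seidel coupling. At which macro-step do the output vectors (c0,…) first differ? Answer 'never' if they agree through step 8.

first divergence at macro-step: 1

[Jacobi] macro 1: S0 reads c2=4 → after 1×micro: 5; S1 reads c1=1 → after 2×micro: 1; S2 reads c0=1 → after 3×micro: 2 ⇒ (c0=5, c1=1, c2=2)
[Jacobi] macro 2: S0 reads c2=2 → after 1×micro: 1; S1 reads c1=1 → after 2×micro: 1; S2 reads c0=5 → after 3×micro: 5 ⇒ (c0=1, c1=1, c2=5)
[Jacobi] macro 3: S0 reads c2=5 → after 1×micro: -2; S1 reads c1=1 → after 2×micro: 1; S2 reads c0=1 → after 3×micro: 2 ⇒ (c0=-2, c1=1, c2=2)
[Jacobi] macro 4: S0 reads c2=2 → after 1×micro: 1; S1 reads c1=1 → after 2×micro: 1; S2 reads c0=-2 → after 3×micro: 2 ⇒ (c0=1, c1=1, c2=2)
[Jacobi] macro 5: S0 reads c2=2 → after 1×micro: 1; S1 reads c1=1 → after 2×micro: 1; S2 reads c0=1 → after 3×micro: 2 ⇒ (c0=1, c1=1, c2=2)
[Jacobi] macro 6: S0 reads c2=2 → after 1×micro: 1; S1 reads c1=1 → after 2×micro: 1; S2 reads c0=1 → after 3×micro: 2 ⇒ (c0=1, c1=1, c2=2)
[Jacobi] macro 7: S0 reads c2=2 → after 1×micro: 1; S1 reads c1=1 → after 2×micro: 1; S2 reads c0=1 → after 3×micro: 2 ⇒ (c0=1, c1=1, c2=2)
[Jacobi] macro 8: S0 reads c2=2 → after 1×micro: 1; S1 reads c1=1 → after 2×micro: 1; S2 reads c0=1 → after 3×micro: 2 ⇒ (c0=1, c1=1, c2=2)
[Gauss-Seidel] macro 1: S0 reads c2=4 → after 1×micro: 5; S1 reads c1=1 → after 2×micro: 1; S2 reads c0=5 → after 3×micro: 5 ⇒ (c0=5, c1=1, c2=5)
[Gauss-Seidel] macro 2: S0 reads c2=5 → after 1×micro: -2; S1 reads c1=1 → after 2×micro: 1; S2 reads c0=-2 → after 3×micro: 2 ⇒ (c0=-2, c1=1, c2=2)
[Gauss-Seidel] macro 3: S0 reads c2=2 → after 1×micro: 1; S1 reads c1=1 → after 2×micro: 1; S2 reads c0=1 → after 3×micro: 2 ⇒ (c0=1, c1=1, c2=2)
[Gauss-Seidel] macro 4: S0 reads c2=2 → after 1×micro: 1; S1 reads c1=1 → after 2×micro: 1; S2 reads c0=1 → after 3×micro: 2 ⇒ (c0=1, c1=1, c2=2)
[Gauss-Seidel] macro 5: S0 reads c2=2 → after 1×micro: 1; S1 reads c1=1 → after 2×micro: 1; S2 reads c0=1 → after 3×micro: 2 ⇒ (c0=1, c1=1, c2=2)
[Gauss-Seidel] macro 6: S0 reads c2=2 → after 1×micro: 1; S1 reads c1=1 → after 2×micro: 1; S2 reads c0=1 → after 3×micro: 2 ⇒ (c0=1, c1=1, c2=2)
[Gauss-Seidel] macro 7: S0 reads c2=2 → after 1×micro: 1; S1 reads c1=1 → after 2×micro: 1; S2 reads c0=1 → after 3×micro: 2 ⇒ (c0=1, c1=1, c2=2)
[Gauss-Seidel] macro 8: S0 reads c2=2 → after 1×micro: 1; S1 reads c1=1 → after 2×micro: 1; S2 reads c0=1 → after 3×micro: 2 ⇒ (c0=1, c1=1, c2=2)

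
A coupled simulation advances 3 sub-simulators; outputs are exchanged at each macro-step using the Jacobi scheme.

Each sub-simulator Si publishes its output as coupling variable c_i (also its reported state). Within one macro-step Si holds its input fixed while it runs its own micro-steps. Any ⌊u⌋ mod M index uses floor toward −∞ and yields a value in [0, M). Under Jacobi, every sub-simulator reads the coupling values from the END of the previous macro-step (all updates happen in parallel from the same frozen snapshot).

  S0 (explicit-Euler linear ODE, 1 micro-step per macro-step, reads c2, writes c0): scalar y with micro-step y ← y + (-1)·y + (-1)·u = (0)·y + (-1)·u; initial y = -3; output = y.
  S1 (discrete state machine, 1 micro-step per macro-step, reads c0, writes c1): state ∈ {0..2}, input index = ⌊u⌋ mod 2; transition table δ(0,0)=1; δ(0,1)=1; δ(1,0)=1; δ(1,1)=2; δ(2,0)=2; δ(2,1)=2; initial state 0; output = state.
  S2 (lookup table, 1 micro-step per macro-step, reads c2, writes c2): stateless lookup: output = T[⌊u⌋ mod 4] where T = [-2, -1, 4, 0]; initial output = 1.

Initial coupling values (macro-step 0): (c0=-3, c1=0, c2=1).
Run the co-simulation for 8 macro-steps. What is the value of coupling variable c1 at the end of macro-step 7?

c1 at macro-step 7 = 2

macro 1: S0 reads c2=1 → after 1×micro: -1; S1 reads c0=-3 → after 1×micro: 1; S2 reads c2=1 → after 1×micro: -1 ⇒ (c0=-1, c1=1, c2=-1)
macro 2: S0 reads c2=-1 → after 1×micro: 1; S1 reads c0=-1 → after 1×micro: 2; S2 reads c2=-1 → after 1×micro: 0 ⇒ (c0=1, c1=2, c2=0)
macro 3: S0 reads c2=0 → after 1×micro: 0; S1 reads c0=1 → after 1×micro: 2; S2 reads c2=0 → after 1×micro: -2 ⇒ (c0=0, c1=2, c2=-2)
macro 4: S0 reads c2=-2 → after 1×micro: 2; S1 reads c0=0 → after 1×micro: 2; S2 reads c2=-2 → after 1×micro: 4 ⇒ (c0=2, c1=2, c2=4)
macro 5: S0 reads c2=4 → after 1×micro: -4; S1 reads c0=2 → after 1×micro: 2; S2 reads c2=4 → after 1×micro: -2 ⇒ (c0=-4, c1=2, c2=-2)
macro 6: S0 reads c2=-2 → after 1×micro: 2; S1 reads c0=-4 → after 1×micro: 2; S2 reads c2=-2 → after 1×micro: 4 ⇒ (c0=2, c1=2, c2=4)
macro 7: S0 reads c2=4 → after 1×micro: -4; S1 reads c0=2 → after 1×micro: 2; S2 reads c2=4 → after 1×micro: -2 ⇒ (c0=-4, c1=2, c2=-2)
macro 8: S0 reads c2=-2 → after 1×micro: 2; S1 reads c0=-4 → after 1×micro: 2; S2 reads c2=-2 → after 1×micro: 4 ⇒ (c0=2, c1=2, c2=4)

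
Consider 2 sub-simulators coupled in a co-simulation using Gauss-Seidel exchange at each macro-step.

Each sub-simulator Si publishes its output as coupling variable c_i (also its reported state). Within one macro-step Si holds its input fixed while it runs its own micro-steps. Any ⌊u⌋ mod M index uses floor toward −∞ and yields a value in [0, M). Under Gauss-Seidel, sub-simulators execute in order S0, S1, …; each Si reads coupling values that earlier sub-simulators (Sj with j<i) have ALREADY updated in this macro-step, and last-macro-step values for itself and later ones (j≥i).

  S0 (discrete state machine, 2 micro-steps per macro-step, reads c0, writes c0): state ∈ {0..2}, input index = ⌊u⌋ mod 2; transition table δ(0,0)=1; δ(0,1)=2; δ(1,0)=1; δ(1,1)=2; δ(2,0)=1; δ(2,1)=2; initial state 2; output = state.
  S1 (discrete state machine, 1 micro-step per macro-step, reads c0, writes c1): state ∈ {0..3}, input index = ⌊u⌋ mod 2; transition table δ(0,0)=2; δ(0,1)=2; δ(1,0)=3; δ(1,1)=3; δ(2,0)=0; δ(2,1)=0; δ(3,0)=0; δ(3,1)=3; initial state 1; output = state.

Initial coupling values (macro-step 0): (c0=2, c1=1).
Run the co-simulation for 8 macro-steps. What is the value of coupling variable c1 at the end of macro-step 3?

macro 1: S0 reads c0=2 → after 2×micro: 1; S1 reads c0=1 → after 1×micro: 3 ⇒ (c0=1, c1=3)
macro 2: S0 reads c0=1 → after 2×micro: 2; S1 reads c0=2 → after 1×micro: 0 ⇒ (c0=2, c1=0)
macro 3: S0 reads c0=2 → after 2×micro: 1; S1 reads c0=1 → after 1×micro: 2 ⇒ (c0=1, c1=2)
macro 4: S0 reads c0=1 → after 2×micro: 2; S1 reads c0=2 → after 1×micro: 0 ⇒ (c0=2, c1=0)
macro 5: S0 reads c0=2 → after 2×micro: 1; S1 reads c0=1 → after 1×micro: 2 ⇒ (c0=1, c1=2)
macro 6: S0 reads c0=1 → after 2×micro: 2; S1 reads c0=2 → after 1×micro: 0 ⇒ (c0=2, c1=0)
macro 7: S0 reads c0=2 → after 2×micro: 1; S1 reads c0=1 → after 1×micro: 2 ⇒ (c0=1, c1=2)
macro 8: S0 reads c0=1 → after 2×micro: 2; S1 reads c0=2 → after 1×micro: 0 ⇒ (c0=2, c1=0)

c1 at macro-step 3 = 2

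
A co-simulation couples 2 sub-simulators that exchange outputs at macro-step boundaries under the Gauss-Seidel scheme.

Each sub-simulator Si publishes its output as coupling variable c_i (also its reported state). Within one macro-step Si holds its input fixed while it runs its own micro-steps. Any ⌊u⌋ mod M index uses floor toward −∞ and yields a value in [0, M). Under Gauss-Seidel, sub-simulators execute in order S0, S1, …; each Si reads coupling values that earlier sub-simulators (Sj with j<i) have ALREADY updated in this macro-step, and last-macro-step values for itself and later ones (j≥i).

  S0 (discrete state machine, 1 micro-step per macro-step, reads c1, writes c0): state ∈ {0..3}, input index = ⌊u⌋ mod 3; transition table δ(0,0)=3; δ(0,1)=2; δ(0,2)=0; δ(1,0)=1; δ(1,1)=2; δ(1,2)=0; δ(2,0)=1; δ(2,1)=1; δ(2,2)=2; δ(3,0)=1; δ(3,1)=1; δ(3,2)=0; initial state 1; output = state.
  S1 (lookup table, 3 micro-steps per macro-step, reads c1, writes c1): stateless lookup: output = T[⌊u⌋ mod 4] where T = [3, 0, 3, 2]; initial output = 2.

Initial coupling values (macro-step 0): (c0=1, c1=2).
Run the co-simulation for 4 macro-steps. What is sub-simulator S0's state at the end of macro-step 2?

S0 state at macro-step 2 = 3

macro 1: S0 reads c1=2 → after 1×micro: 0; S1 reads c1=2 → after 3×micro: 3 ⇒ (c0=0, c1=3)
macro 2: S0 reads c1=3 → after 1×micro: 3; S1 reads c1=3 → after 3×micro: 2 ⇒ (c0=3, c1=2)
macro 3: S0 reads c1=2 → after 1×micro: 0; S1 reads c1=2 → after 3×micro: 3 ⇒ (c0=0, c1=3)
macro 4: S0 reads c1=3 → after 1×micro: 3; S1 reads c1=3 → after 3×micro: 2 ⇒ (c0=3, c1=2)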